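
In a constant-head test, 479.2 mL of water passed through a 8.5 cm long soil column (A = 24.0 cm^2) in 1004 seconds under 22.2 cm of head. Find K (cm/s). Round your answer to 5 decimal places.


Step 1: K = Q * L / (A * t * h)
Step 2: Numerator = 479.2 * 8.5 = 4073.2
Step 3: Denominator = 24.0 * 1004 * 22.2 = 534931.2
Step 4: K = 4073.2 / 534931.2 = 0.00761 cm/s

0.00761


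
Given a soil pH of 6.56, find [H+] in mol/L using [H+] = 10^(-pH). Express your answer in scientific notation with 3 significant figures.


Step 1: [H+] = 10^(-pH)
Step 2: [H+] = 10^(-6.56)
Step 3: [H+] = 2.75e-07 mol/L

2.75e-07


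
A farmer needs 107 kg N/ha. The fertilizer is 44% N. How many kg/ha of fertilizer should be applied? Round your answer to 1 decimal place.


Step 1: Fertilizer rate = target N / (N content / 100)
Step 2: Rate = 107 / (44 / 100)
Step 3: Rate = 107 / 0.44
Step 4: Rate = 243.2 kg/ha

243.2


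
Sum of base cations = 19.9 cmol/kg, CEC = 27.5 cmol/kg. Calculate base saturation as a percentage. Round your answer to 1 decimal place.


Step 1: BS = 100 * (sum of bases) / CEC
Step 2: BS = 100 * 19.9 / 27.5
Step 3: BS = 72.4%

72.4


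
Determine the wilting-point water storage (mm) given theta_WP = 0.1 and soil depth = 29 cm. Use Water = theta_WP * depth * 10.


Step 1: Water (mm) = theta_WP * depth * 10
Step 2: Water = 0.1 * 29 * 10
Step 3: Water = 29.0 mm

29.0


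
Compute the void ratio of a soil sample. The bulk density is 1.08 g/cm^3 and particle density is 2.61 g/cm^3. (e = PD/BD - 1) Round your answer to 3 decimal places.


Step 1: e = PD / BD - 1
Step 2: e = 2.61 / 1.08 - 1
Step 3: e = 2.41667 - 1
Step 4: e = 1.417

1.417


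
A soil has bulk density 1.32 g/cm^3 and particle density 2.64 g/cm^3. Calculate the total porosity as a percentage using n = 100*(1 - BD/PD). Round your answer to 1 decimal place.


Step 1: Formula: n = 100 * (1 - BD / PD)
Step 2: n = 100 * (1 - 1.32 / 2.64)
Step 3: n = 100 * (1 - 0.5)
Step 4: n = 50.0%

50.0


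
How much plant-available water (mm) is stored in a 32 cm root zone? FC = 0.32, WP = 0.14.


Step 1: Available water = (FC - WP) * depth * 10
Step 2: AW = (0.32 - 0.14) * 32 * 10
Step 3: AW = 0.18 * 32 * 10
Step 4: AW = 57.6 mm

57.6


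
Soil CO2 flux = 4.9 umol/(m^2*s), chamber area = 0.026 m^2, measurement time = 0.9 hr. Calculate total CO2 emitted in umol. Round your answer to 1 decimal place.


Step 1: Convert time to seconds: 0.9 hr * 3600 = 3240.0 s
Step 2: Total = flux * area * time_s
Step 3: Total = 4.9 * 0.026 * 3240.0
Step 4: Total = 412.8 umol

412.8


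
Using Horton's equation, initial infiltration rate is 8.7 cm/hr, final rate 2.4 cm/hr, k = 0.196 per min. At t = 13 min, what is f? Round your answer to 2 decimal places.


Step 1: f = fc + (f0 - fc) * exp(-k * t)
Step 2: exp(-0.196 * 13) = 0.078238
Step 3: f = 2.4 + (8.7 - 2.4) * 0.078238
Step 4: f = 2.4 + 6.3 * 0.078238
Step 5: f = 2.89 cm/hr

2.89


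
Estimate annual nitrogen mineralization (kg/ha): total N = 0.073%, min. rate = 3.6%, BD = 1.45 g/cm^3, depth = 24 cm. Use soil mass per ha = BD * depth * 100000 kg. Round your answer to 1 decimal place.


Step 1: Soil mass per ha = BD * depth * 100000 = 1.45 * 24 * 100000 = 3480000 kg
Step 2: Total N pool = soil mass * N%/100 = 3480000 * 0.073/100 = 2540.4 kg/ha
Step 3: N mineralized = N pool * rate%/100 = 2540.4 * 3.6/100 = 91.5 kg/ha/yr

91.5


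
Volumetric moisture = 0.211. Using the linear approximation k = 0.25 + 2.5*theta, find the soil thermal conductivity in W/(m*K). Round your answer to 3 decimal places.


Step 1: k = 0.25 + 2.5 * theta
Step 2: k = 0.25 + 2.5 * 0.211
Step 3: k = 0.25 + 0.528
Step 4: k = 0.778 W/(m*K)

0.778


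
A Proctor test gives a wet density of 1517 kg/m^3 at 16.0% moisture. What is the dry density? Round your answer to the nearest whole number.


Step 1: Dry density = wet density / (1 + w/100)
Step 2: Dry density = 1517 / (1 + 16.0/100)
Step 3: Dry density = 1517 / 1.16
Step 4: Dry density = 1308 kg/m^3

1308


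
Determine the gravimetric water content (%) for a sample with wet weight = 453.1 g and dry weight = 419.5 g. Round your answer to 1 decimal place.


Step 1: Water mass = wet - dry = 453.1 - 419.5 = 33.6 g
Step 2: w = 100 * water mass / dry mass
Step 3: w = 100 * 33.6 / 419.5 = 8.0%

8.0


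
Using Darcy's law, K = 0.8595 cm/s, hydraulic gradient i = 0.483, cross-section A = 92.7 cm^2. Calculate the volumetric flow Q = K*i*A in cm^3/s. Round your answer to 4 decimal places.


Step 1: Apply Darcy's law: Q = K * i * A
Step 2: Q = 0.8595 * 0.483 * 92.7
Step 3: Q = 38.4833 cm^3/s

38.4833


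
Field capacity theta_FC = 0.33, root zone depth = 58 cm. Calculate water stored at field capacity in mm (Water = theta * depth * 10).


Step 1: Water (mm) = theta_FC * depth (cm) * 10
Step 2: Water = 0.33 * 58 * 10
Step 3: Water = 191.4 mm

191.4


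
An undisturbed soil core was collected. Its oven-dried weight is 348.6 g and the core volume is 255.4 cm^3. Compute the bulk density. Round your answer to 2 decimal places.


Step 1: Identify the formula: BD = dry mass / volume
Step 2: Substitute values: BD = 348.6 / 255.4
Step 3: BD = 1.36 g/cm^3

1.36


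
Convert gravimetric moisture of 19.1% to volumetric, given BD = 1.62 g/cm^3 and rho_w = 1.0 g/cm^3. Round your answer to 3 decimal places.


Step 1: theta = (w / 100) * BD / rho_w
Step 2: theta = (19.1 / 100) * 1.62 / 1.0
Step 3: theta = 0.191 * 1.62
Step 4: theta = 0.309

0.309


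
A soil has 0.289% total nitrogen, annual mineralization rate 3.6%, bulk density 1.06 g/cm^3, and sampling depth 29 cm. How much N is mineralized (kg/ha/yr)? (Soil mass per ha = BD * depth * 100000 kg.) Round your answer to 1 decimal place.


Step 1: Soil mass per ha = BD * depth * 100000 = 1.06 * 29 * 100000 = 3074000 kg
Step 2: Total N pool = soil mass * N%/100 = 3074000 * 0.289/100 = 8883.86 kg/ha
Step 3: N mineralized = N pool * rate%/100 = 8883.86 * 3.6/100 = 319.8 kg/ha/yr

319.8


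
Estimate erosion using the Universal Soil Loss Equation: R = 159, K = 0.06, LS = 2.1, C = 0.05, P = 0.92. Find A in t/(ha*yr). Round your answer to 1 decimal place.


Step 1: A = R * K * LS * C * P
Step 2: R * K = 159 * 0.06 = 9.54
Step 3: (R*K) * LS = 9.54 * 2.1 = 20.034
Step 4: * C * P = 20.034 * 0.05 * 0.92 = 0.9
Step 5: A = 0.9 t/(ha*yr)

0.9


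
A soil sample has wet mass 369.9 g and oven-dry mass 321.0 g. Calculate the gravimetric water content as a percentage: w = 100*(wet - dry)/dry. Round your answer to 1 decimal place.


Step 1: Water mass = wet - dry = 369.9 - 321.0 = 48.9 g
Step 2: w = 100 * water mass / dry mass
Step 3: w = 100 * 48.9 / 321.0 = 15.2%

15.2


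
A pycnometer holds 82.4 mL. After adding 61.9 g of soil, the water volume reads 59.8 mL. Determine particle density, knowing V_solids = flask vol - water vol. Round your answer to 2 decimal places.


Step 1: Volume of solids = flask volume - water volume with soil
Step 2: V_solids = 82.4 - 59.8 = 22.6 mL
Step 3: Particle density = mass / V_solids = 61.9 / 22.6 = 2.74 g/cm^3

2.74


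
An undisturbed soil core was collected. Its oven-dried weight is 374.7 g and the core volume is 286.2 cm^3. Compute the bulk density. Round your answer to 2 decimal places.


Step 1: Identify the formula: BD = dry mass / volume
Step 2: Substitute values: BD = 374.7 / 286.2
Step 3: BD = 1.31 g/cm^3

1.31


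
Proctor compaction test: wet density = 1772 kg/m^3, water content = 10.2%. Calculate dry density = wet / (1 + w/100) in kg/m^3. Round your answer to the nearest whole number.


Step 1: Dry density = wet density / (1 + w/100)
Step 2: Dry density = 1772 / (1 + 10.2/100)
Step 3: Dry density = 1772 / 1.102
Step 4: Dry density = 1608 kg/m^3

1608


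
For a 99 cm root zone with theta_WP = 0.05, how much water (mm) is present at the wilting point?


Step 1: Water (mm) = theta_WP * depth * 10
Step 2: Water = 0.05 * 99 * 10
Step 3: Water = 49.5 mm

49.5


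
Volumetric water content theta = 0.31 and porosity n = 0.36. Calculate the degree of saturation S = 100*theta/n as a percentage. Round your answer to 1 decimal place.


Step 1: S = 100 * theta_v / n
Step 2: S = 100 * 0.31 / 0.36
Step 3: S = 86.1%

86.1


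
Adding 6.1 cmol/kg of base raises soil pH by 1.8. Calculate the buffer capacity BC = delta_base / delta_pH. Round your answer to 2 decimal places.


Step 1: BC = change in base / change in pH
Step 2: BC = 6.1 / 1.8
Step 3: BC = 3.39 cmol/(kg*pH unit)

3.39


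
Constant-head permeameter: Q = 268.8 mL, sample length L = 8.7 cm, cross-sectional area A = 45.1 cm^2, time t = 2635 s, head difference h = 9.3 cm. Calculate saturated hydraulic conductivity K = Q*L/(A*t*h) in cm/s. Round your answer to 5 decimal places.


Step 1: K = Q * L / (A * t * h)
Step 2: Numerator = 268.8 * 8.7 = 2338.56
Step 3: Denominator = 45.1 * 2635 * 9.3 = 1105198.05
Step 4: K = 2338.56 / 1105198.05 = 0.00212 cm/s

0.00212


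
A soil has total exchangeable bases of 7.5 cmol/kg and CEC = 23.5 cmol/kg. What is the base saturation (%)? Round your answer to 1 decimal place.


Step 1: BS = 100 * (sum of bases) / CEC
Step 2: BS = 100 * 7.5 / 23.5
Step 3: BS = 31.9%

31.9


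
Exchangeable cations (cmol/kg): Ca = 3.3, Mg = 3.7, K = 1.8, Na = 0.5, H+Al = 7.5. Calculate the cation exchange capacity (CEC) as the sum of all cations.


Step 1: CEC = Ca + Mg + K + Na + (H+Al)
Step 2: CEC = 3.3 + 3.7 + 1.8 + 0.5 + 7.5
Step 3: CEC = 16.8 cmol/kg

16.8


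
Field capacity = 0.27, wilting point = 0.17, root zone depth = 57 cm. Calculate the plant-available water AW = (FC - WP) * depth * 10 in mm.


Step 1: Available water = (FC - WP) * depth * 10
Step 2: AW = (0.27 - 0.17) * 57 * 10
Step 3: AW = 0.1 * 57 * 10
Step 4: AW = 57.0 mm

57.0


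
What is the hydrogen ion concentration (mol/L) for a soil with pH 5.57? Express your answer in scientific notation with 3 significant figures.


Step 1: [H+] = 10^(-pH)
Step 2: [H+] = 10^(-5.57)
Step 3: [H+] = 2.69e-06 mol/L

2.69e-06


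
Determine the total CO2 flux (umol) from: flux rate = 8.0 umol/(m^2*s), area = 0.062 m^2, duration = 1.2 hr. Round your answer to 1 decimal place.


Step 1: Convert time to seconds: 1.2 hr * 3600 = 4320.0 s
Step 2: Total = flux * area * time_s
Step 3: Total = 8.0 * 0.062 * 4320.0
Step 4: Total = 2142.7 umol

2142.7


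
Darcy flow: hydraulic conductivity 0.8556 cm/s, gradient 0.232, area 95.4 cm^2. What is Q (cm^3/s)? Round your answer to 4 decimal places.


Step 1: Apply Darcy's law: Q = K * i * A
Step 2: Q = 0.8556 * 0.232 * 95.4
Step 3: Q = 18.9368 cm^3/s

18.9368


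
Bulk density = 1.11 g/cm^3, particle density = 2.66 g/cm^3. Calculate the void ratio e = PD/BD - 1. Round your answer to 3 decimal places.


Step 1: e = PD / BD - 1
Step 2: e = 2.66 / 1.11 - 1
Step 3: e = 2.3964 - 1
Step 4: e = 1.396

1.396


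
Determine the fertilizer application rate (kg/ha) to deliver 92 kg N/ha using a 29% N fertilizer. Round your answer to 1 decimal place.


Step 1: Fertilizer rate = target N / (N content / 100)
Step 2: Rate = 92 / (29 / 100)
Step 3: Rate = 92 / 0.29
Step 4: Rate = 317.2 kg/ha

317.2


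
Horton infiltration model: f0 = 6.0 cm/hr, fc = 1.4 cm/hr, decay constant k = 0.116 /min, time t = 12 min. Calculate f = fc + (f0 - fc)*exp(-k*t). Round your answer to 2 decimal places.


Step 1: f = fc + (f0 - fc) * exp(-k * t)
Step 2: exp(-0.116 * 12) = 0.248578
Step 3: f = 1.4 + (6.0 - 1.4) * 0.248578
Step 4: f = 1.4 + 4.6 * 0.248578
Step 5: f = 2.54 cm/hr

2.54


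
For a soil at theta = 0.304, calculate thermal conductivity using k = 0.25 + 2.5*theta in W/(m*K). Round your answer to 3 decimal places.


Step 1: k = 0.25 + 2.5 * theta
Step 2: k = 0.25 + 2.5 * 0.304
Step 3: k = 0.25 + 0.76
Step 4: k = 1.01 W/(m*K)

1.01


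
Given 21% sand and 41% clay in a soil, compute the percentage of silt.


Step 1: sand + silt + clay = 100%
Step 2: silt = 100 - sand - clay
Step 3: silt = 100 - 21 - 41
Step 4: silt = 38%

38


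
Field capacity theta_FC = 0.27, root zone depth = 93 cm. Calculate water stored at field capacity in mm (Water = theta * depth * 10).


Step 1: Water (mm) = theta_FC * depth (cm) * 10
Step 2: Water = 0.27 * 93 * 10
Step 3: Water = 251.1 mm

251.1


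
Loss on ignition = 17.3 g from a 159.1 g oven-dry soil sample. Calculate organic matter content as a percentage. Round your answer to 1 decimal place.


Step 1: OM% = 100 * LOI / sample mass
Step 2: OM = 100 * 17.3 / 159.1
Step 3: OM = 10.9%

10.9


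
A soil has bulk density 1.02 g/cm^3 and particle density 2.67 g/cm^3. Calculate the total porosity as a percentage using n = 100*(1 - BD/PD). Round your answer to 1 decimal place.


Step 1: Formula: n = 100 * (1 - BD / PD)
Step 2: n = 100 * (1 - 1.02 / 2.67)
Step 3: n = 100 * (1 - 0.38202)
Step 4: n = 61.8%

61.8


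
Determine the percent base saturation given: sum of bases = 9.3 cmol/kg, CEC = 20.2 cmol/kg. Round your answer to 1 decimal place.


Step 1: BS = 100 * (sum of bases) / CEC
Step 2: BS = 100 * 9.3 / 20.2
Step 3: BS = 46.0%

46.0


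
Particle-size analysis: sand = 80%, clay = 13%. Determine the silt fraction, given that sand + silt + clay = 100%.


Step 1: sand + silt + clay = 100%
Step 2: silt = 100 - sand - clay
Step 3: silt = 100 - 80 - 13
Step 4: silt = 7%

7


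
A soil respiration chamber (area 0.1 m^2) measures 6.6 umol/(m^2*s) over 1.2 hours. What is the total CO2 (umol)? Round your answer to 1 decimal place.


Step 1: Convert time to seconds: 1.2 hr * 3600 = 4320.0 s
Step 2: Total = flux * area * time_s
Step 3: Total = 6.6 * 0.1 * 4320.0
Step 4: Total = 2851.2 umol

2851.2


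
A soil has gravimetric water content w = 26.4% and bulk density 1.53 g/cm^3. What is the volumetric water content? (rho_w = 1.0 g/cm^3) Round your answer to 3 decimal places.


Step 1: theta = (w / 100) * BD / rho_w
Step 2: theta = (26.4 / 100) * 1.53 / 1.0
Step 3: theta = 0.264 * 1.53
Step 4: theta = 0.404

0.404


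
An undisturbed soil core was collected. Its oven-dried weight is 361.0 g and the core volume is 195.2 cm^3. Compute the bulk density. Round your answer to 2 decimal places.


Step 1: Identify the formula: BD = dry mass / volume
Step 2: Substitute values: BD = 361.0 / 195.2
Step 3: BD = 1.85 g/cm^3

1.85


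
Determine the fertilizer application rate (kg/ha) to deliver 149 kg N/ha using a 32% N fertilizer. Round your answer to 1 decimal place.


Step 1: Fertilizer rate = target N / (N content / 100)
Step 2: Rate = 149 / (32 / 100)
Step 3: Rate = 149 / 0.32
Step 4: Rate = 465.6 kg/ha

465.6


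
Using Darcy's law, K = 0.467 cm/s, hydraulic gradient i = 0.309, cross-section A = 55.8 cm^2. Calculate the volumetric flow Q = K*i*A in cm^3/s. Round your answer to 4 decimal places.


Step 1: Apply Darcy's law: Q = K * i * A
Step 2: Q = 0.467 * 0.309 * 55.8
Step 3: Q = 8.0521 cm^3/s

8.0521


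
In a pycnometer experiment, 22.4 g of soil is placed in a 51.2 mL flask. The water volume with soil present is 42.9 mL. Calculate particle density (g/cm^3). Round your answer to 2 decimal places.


Step 1: Volume of solids = flask volume - water volume with soil
Step 2: V_solids = 51.2 - 42.9 = 8.3 mL
Step 3: Particle density = mass / V_solids = 22.4 / 8.3 = 2.7 g/cm^3

2.7


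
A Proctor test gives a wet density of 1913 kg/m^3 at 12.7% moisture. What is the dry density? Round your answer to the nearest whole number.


Step 1: Dry density = wet density / (1 + w/100)
Step 2: Dry density = 1913 / (1 + 12.7/100)
Step 3: Dry density = 1913 / 1.127
Step 4: Dry density = 1697 kg/m^3

1697


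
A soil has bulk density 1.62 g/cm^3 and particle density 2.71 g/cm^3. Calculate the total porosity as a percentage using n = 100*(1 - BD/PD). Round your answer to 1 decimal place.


Step 1: Formula: n = 100 * (1 - BD / PD)
Step 2: n = 100 * (1 - 1.62 / 2.71)
Step 3: n = 100 * (1 - 0.59779)
Step 4: n = 40.2%

40.2


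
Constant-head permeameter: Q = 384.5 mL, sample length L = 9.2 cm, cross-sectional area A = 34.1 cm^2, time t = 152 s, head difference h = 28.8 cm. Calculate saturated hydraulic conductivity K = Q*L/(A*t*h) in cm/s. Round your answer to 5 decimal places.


Step 1: K = Q * L / (A * t * h)
Step 2: Numerator = 384.5 * 9.2 = 3537.4
Step 3: Denominator = 34.1 * 152 * 28.8 = 149276.16
Step 4: K = 3537.4 / 149276.16 = 0.0237 cm/s

0.0237


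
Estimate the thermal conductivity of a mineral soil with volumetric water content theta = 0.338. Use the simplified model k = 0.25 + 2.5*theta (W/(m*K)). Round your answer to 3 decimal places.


Step 1: k = 0.25 + 2.5 * theta
Step 2: k = 0.25 + 2.5 * 0.338
Step 3: k = 0.25 + 0.845
Step 4: k = 1.095 W/(m*K)

1.095


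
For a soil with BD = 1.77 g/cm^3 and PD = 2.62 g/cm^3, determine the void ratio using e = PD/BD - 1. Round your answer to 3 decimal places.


Step 1: e = PD / BD - 1
Step 2: e = 2.62 / 1.77 - 1
Step 3: e = 1.48023 - 1
Step 4: e = 0.48

0.48


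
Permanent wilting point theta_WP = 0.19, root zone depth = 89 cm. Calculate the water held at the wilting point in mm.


Step 1: Water (mm) = theta_WP * depth * 10
Step 2: Water = 0.19 * 89 * 10
Step 3: Water = 169.1 mm

169.1


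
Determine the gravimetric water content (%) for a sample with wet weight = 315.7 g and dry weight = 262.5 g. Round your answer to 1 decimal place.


Step 1: Water mass = wet - dry = 315.7 - 262.5 = 53.2 g
Step 2: w = 100 * water mass / dry mass
Step 3: w = 100 * 53.2 / 262.5 = 20.3%

20.3


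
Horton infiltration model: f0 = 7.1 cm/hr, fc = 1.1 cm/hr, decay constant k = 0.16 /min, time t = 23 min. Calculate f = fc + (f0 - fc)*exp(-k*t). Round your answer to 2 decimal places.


Step 1: f = fc + (f0 - fc) * exp(-k * t)
Step 2: exp(-0.16 * 23) = 0.025223
Step 3: f = 1.1 + (7.1 - 1.1) * 0.025223
Step 4: f = 1.1 + 6.0 * 0.025223
Step 5: f = 1.25 cm/hr

1.25


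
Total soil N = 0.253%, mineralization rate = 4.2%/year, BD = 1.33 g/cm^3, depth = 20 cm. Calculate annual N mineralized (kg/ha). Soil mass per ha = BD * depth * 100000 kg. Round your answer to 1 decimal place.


Step 1: Soil mass per ha = BD * depth * 100000 = 1.33 * 20 * 100000 = 2660000 kg
Step 2: Total N pool = soil mass * N%/100 = 2660000 * 0.253/100 = 6729.8 kg/ha
Step 3: N mineralized = N pool * rate%/100 = 6729.8 * 4.2/100 = 282.7 kg/ha/yr

282.7


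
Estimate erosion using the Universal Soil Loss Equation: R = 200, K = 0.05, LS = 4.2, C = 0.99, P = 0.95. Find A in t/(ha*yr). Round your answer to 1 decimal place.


Step 1: A = R * K * LS * C * P
Step 2: R * K = 200 * 0.05 = 10.0
Step 3: (R*K) * LS = 10.0 * 4.2 = 42.0
Step 4: * C * P = 42.0 * 0.99 * 0.95 = 39.5
Step 5: A = 39.5 t/(ha*yr)

39.5


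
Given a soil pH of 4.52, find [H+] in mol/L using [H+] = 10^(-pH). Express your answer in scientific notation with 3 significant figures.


Step 1: [H+] = 10^(-pH)
Step 2: [H+] = 10^(-4.52)
Step 3: [H+] = 3.02e-05 mol/L

3.02e-05


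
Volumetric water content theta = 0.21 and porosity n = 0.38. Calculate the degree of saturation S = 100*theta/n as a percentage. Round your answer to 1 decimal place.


Step 1: S = 100 * theta_v / n
Step 2: S = 100 * 0.21 / 0.38
Step 3: S = 55.3%

55.3


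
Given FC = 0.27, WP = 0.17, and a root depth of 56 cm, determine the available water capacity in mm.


Step 1: Available water = (FC - WP) * depth * 10
Step 2: AW = (0.27 - 0.17) * 56 * 10
Step 3: AW = 0.1 * 56 * 10
Step 4: AW = 56.0 mm

56.0


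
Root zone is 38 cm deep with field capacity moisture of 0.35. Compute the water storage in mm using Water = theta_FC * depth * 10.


Step 1: Water (mm) = theta_FC * depth (cm) * 10
Step 2: Water = 0.35 * 38 * 10
Step 3: Water = 133.0 mm

133.0


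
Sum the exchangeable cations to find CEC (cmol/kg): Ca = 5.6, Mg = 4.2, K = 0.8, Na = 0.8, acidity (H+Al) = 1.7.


Step 1: CEC = Ca + Mg + K + Na + (H+Al)
Step 2: CEC = 5.6 + 4.2 + 0.8 + 0.8 + 1.7
Step 3: CEC = 13.1 cmol/kg

13.1


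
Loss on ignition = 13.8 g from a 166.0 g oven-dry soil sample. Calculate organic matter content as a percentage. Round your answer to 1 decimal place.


Step 1: OM% = 100 * LOI / sample mass
Step 2: OM = 100 * 13.8 / 166.0
Step 3: OM = 8.3%

8.3


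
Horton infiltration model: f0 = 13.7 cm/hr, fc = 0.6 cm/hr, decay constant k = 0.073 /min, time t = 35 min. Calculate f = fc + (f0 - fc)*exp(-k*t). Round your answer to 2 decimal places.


Step 1: f = fc + (f0 - fc) * exp(-k * t)
Step 2: exp(-0.073 * 35) = 0.077692
Step 3: f = 0.6 + (13.7 - 0.6) * 0.077692
Step 4: f = 0.6 + 13.1 * 0.077692
Step 5: f = 1.62 cm/hr

1.62


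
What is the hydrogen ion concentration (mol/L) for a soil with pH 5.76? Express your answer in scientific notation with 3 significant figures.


Step 1: [H+] = 10^(-pH)
Step 2: [H+] = 10^(-5.76)
Step 3: [H+] = 1.74e-06 mol/L

1.74e-06


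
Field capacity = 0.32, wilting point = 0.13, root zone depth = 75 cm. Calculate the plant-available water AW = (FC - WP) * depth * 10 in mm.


Step 1: Available water = (FC - WP) * depth * 10
Step 2: AW = (0.32 - 0.13) * 75 * 10
Step 3: AW = 0.19 * 75 * 10
Step 4: AW = 142.5 mm

142.5


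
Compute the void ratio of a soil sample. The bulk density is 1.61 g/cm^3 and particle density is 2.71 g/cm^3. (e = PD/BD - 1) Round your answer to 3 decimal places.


Step 1: e = PD / BD - 1
Step 2: e = 2.71 / 1.61 - 1
Step 3: e = 1.68323 - 1
Step 4: e = 0.683

0.683


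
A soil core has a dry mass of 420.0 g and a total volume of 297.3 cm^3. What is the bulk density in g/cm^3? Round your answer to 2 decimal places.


Step 1: Identify the formula: BD = dry mass / volume
Step 2: Substitute values: BD = 420.0 / 297.3
Step 3: BD = 1.41 g/cm^3

1.41


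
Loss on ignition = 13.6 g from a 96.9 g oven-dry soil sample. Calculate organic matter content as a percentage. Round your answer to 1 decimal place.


Step 1: OM% = 100 * LOI / sample mass
Step 2: OM = 100 * 13.6 / 96.9
Step 3: OM = 14.0%

14.0


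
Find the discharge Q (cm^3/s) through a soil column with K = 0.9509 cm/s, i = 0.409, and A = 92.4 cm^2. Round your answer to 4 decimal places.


Step 1: Apply Darcy's law: Q = K * i * A
Step 2: Q = 0.9509 * 0.409 * 92.4
Step 3: Q = 35.936 cm^3/s

35.936


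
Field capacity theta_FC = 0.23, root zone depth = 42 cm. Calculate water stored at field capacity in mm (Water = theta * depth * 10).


Step 1: Water (mm) = theta_FC * depth (cm) * 10
Step 2: Water = 0.23 * 42 * 10
Step 3: Water = 96.6 mm

96.6


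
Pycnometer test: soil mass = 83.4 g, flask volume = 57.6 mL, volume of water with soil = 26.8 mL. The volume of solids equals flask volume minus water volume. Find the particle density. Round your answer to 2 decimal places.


Step 1: Volume of solids = flask volume - water volume with soil
Step 2: V_solids = 57.6 - 26.8 = 30.8 mL
Step 3: Particle density = mass / V_solids = 83.4 / 30.8 = 2.71 g/cm^3

2.71


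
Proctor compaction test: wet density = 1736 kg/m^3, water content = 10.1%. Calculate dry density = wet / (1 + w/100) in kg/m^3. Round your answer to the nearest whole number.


Step 1: Dry density = wet density / (1 + w/100)
Step 2: Dry density = 1736 / (1 + 10.1/100)
Step 3: Dry density = 1736 / 1.101
Step 4: Dry density = 1577 kg/m^3

1577


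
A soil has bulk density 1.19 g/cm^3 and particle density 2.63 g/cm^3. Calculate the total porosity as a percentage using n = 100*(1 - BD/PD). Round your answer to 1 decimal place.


Step 1: Formula: n = 100 * (1 - BD / PD)
Step 2: n = 100 * (1 - 1.19 / 2.63)
Step 3: n = 100 * (1 - 0.45247)
Step 4: n = 54.8%

54.8


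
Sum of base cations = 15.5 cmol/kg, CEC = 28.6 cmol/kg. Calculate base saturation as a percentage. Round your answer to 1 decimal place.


Step 1: BS = 100 * (sum of bases) / CEC
Step 2: BS = 100 * 15.5 / 28.6
Step 3: BS = 54.2%

54.2


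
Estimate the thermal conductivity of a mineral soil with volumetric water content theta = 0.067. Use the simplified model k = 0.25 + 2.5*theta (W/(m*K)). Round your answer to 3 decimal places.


Step 1: k = 0.25 + 2.5 * theta
Step 2: k = 0.25 + 2.5 * 0.067
Step 3: k = 0.25 + 0.168
Step 4: k = 0.418 W/(m*K)

0.418


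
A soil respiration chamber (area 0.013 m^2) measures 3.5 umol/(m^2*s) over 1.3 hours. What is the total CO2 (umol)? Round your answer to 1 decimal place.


Step 1: Convert time to seconds: 1.3 hr * 3600 = 4680.0 s
Step 2: Total = flux * area * time_s
Step 3: Total = 3.5 * 0.013 * 4680.0
Step 4: Total = 212.9 umol

212.9


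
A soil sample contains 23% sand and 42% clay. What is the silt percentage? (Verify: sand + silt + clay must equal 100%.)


Step 1: sand + silt + clay = 100%
Step 2: silt = 100 - sand - clay
Step 3: silt = 100 - 23 - 42
Step 4: silt = 35%

35


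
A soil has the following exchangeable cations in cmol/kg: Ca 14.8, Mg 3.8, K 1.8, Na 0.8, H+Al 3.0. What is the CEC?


Step 1: CEC = Ca + Mg + K + Na + (H+Al)
Step 2: CEC = 14.8 + 3.8 + 1.8 + 0.8 + 3.0
Step 3: CEC = 24.2 cmol/kg

24.2


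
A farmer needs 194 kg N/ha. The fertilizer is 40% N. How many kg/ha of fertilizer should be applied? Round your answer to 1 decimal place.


Step 1: Fertilizer rate = target N / (N content / 100)
Step 2: Rate = 194 / (40 / 100)
Step 3: Rate = 194 / 0.4
Step 4: Rate = 485.0 kg/ha

485.0


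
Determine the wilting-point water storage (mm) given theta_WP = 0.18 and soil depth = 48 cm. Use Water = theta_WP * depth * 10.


Step 1: Water (mm) = theta_WP * depth * 10
Step 2: Water = 0.18 * 48 * 10
Step 3: Water = 86.4 mm

86.4


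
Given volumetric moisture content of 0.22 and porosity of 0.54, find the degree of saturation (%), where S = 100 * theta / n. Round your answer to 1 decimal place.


Step 1: S = 100 * theta_v / n
Step 2: S = 100 * 0.22 / 0.54
Step 3: S = 40.7%

40.7


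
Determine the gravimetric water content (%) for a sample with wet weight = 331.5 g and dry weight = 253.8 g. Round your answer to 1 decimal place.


Step 1: Water mass = wet - dry = 331.5 - 253.8 = 77.7 g
Step 2: w = 100 * water mass / dry mass
Step 3: w = 100 * 77.7 / 253.8 = 30.6%

30.6


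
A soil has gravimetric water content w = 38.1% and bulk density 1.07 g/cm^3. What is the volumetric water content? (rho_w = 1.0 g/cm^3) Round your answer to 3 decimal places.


Step 1: theta = (w / 100) * BD / rho_w
Step 2: theta = (38.1 / 100) * 1.07 / 1.0
Step 3: theta = 0.381 * 1.07
Step 4: theta = 0.408

0.408


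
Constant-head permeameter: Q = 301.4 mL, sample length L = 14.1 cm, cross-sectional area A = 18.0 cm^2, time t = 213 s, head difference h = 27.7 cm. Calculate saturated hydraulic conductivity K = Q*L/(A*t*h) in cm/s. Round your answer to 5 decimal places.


Step 1: K = Q * L / (A * t * h)
Step 2: Numerator = 301.4 * 14.1 = 4249.74
Step 3: Denominator = 18.0 * 213 * 27.7 = 106201.8
Step 4: K = 4249.74 / 106201.8 = 0.04002 cm/s

0.04002


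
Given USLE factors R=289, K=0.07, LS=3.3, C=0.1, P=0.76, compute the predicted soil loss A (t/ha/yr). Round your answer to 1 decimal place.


Step 1: A = R * K * LS * C * P
Step 2: R * K = 289 * 0.07 = 20.23
Step 3: (R*K) * LS = 20.23 * 3.3 = 66.759
Step 4: * C * P = 66.759 * 0.1 * 0.76 = 5.1
Step 5: A = 5.1 t/(ha*yr)

5.1


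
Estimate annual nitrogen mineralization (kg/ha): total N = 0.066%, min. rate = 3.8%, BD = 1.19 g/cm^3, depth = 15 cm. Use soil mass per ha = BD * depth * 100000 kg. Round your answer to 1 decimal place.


Step 1: Soil mass per ha = BD * depth * 100000 = 1.19 * 15 * 100000 = 1785000 kg
Step 2: Total N pool = soil mass * N%/100 = 1785000 * 0.066/100 = 1178.1 kg/ha
Step 3: N mineralized = N pool * rate%/100 = 1178.1 * 3.8/100 = 44.8 kg/ha/yr

44.8


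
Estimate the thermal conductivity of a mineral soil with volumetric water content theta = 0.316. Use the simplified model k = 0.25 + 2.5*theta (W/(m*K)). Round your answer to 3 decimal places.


Step 1: k = 0.25 + 2.5 * theta
Step 2: k = 0.25 + 2.5 * 0.316
Step 3: k = 0.25 + 0.79
Step 4: k = 1.04 W/(m*K)

1.04


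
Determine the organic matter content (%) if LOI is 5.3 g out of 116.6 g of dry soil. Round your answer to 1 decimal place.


Step 1: OM% = 100 * LOI / sample mass
Step 2: OM = 100 * 5.3 / 116.6
Step 3: OM = 4.5%

4.5


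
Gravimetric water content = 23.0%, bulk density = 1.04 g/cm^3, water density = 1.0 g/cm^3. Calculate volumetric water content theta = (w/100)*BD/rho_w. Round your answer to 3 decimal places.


Step 1: theta = (w / 100) * BD / rho_w
Step 2: theta = (23.0 / 100) * 1.04 / 1.0
Step 3: theta = 0.23 * 1.04
Step 4: theta = 0.239

0.239


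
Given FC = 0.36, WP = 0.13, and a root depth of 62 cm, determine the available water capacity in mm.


Step 1: Available water = (FC - WP) * depth * 10
Step 2: AW = (0.36 - 0.13) * 62 * 10
Step 3: AW = 0.23 * 62 * 10
Step 4: AW = 142.6 mm

142.6


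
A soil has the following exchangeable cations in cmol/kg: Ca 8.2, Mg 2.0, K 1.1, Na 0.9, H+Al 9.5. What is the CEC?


Step 1: CEC = Ca + Mg + K + Na + (H+Al)
Step 2: CEC = 8.2 + 2.0 + 1.1 + 0.9 + 9.5
Step 3: CEC = 21.7 cmol/kg

21.7


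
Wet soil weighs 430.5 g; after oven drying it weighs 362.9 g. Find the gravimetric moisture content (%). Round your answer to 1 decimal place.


Step 1: Water mass = wet - dry = 430.5 - 362.9 = 67.6 g
Step 2: w = 100 * water mass / dry mass
Step 3: w = 100 * 67.6 / 362.9 = 18.6%

18.6


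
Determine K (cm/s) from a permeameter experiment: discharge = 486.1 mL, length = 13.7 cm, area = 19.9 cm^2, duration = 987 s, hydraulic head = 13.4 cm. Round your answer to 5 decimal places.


Step 1: K = Q * L / (A * t * h)
Step 2: Numerator = 486.1 * 13.7 = 6659.57
Step 3: Denominator = 19.9 * 987 * 13.4 = 263193.42
Step 4: K = 6659.57 / 263193.42 = 0.0253 cm/s

0.0253


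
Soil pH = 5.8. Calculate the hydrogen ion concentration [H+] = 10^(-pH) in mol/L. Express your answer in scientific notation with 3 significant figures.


Step 1: [H+] = 10^(-pH)
Step 2: [H+] = 10^(-5.8)
Step 3: [H+] = 1.58e-06 mol/L

1.58e-06


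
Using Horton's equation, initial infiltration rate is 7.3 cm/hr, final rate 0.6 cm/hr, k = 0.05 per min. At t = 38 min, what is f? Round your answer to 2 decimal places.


Step 1: f = fc + (f0 - fc) * exp(-k * t)
Step 2: exp(-0.05 * 38) = 0.149569
Step 3: f = 0.6 + (7.3 - 0.6) * 0.149569
Step 4: f = 0.6 + 6.7 * 0.149569
Step 5: f = 1.6 cm/hr

1.6


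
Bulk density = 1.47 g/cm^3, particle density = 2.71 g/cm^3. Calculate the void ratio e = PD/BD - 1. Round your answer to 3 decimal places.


Step 1: e = PD / BD - 1
Step 2: e = 2.71 / 1.47 - 1
Step 3: e = 1.84354 - 1
Step 4: e = 0.844

0.844


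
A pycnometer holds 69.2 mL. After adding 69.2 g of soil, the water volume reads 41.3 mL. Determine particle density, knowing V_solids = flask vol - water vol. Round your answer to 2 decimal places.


Step 1: Volume of solids = flask volume - water volume with soil
Step 2: V_solids = 69.2 - 41.3 = 27.9 mL
Step 3: Particle density = mass / V_solids = 69.2 / 27.9 = 2.48 g/cm^3

2.48


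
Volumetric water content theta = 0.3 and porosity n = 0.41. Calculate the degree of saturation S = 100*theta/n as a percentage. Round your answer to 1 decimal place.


Step 1: S = 100 * theta_v / n
Step 2: S = 100 * 0.3 / 0.41
Step 3: S = 73.2%

73.2


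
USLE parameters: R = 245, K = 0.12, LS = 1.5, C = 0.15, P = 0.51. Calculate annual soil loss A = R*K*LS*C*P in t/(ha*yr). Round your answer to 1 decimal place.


Step 1: A = R * K * LS * C * P
Step 2: R * K = 245 * 0.12 = 29.4
Step 3: (R*K) * LS = 29.4 * 1.5 = 44.1
Step 4: * C * P = 44.1 * 0.15 * 0.51 = 3.4
Step 5: A = 3.4 t/(ha*yr)

3.4


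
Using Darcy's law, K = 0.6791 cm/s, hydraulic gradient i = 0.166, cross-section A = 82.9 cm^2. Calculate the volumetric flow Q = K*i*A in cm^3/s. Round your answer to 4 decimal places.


Step 1: Apply Darcy's law: Q = K * i * A
Step 2: Q = 0.6791 * 0.166 * 82.9
Step 3: Q = 9.3454 cm^3/s

9.3454


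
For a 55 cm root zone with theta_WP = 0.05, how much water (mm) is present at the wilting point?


Step 1: Water (mm) = theta_WP * depth * 10
Step 2: Water = 0.05 * 55 * 10
Step 3: Water = 27.5 mm

27.5


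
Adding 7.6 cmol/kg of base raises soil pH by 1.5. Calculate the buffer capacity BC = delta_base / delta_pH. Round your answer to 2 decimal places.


Step 1: BC = change in base / change in pH
Step 2: BC = 7.6 / 1.5
Step 3: BC = 5.07 cmol/(kg*pH unit)

5.07


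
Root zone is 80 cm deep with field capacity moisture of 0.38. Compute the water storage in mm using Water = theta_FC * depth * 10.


Step 1: Water (mm) = theta_FC * depth (cm) * 10
Step 2: Water = 0.38 * 80 * 10
Step 3: Water = 304.0 mm

304.0


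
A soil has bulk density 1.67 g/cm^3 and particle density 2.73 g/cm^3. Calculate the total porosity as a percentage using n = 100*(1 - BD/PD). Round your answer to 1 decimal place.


Step 1: Formula: n = 100 * (1 - BD / PD)
Step 2: n = 100 * (1 - 1.67 / 2.73)
Step 3: n = 100 * (1 - 0.61172)
Step 4: n = 38.8%

38.8


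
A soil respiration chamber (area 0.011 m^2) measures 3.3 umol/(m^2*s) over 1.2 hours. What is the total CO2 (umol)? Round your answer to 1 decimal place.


Step 1: Convert time to seconds: 1.2 hr * 3600 = 4320.0 s
Step 2: Total = flux * area * time_s
Step 3: Total = 3.3 * 0.011 * 4320.0
Step 4: Total = 156.8 umol

156.8


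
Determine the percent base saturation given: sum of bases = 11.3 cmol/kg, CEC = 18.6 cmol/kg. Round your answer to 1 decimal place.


Step 1: BS = 100 * (sum of bases) / CEC
Step 2: BS = 100 * 11.3 / 18.6
Step 3: BS = 60.8%

60.8


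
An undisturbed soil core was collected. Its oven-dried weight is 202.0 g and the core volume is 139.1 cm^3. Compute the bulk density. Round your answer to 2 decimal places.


Step 1: Identify the formula: BD = dry mass / volume
Step 2: Substitute values: BD = 202.0 / 139.1
Step 3: BD = 1.45 g/cm^3

1.45


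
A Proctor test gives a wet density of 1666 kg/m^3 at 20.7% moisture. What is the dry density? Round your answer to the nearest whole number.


Step 1: Dry density = wet density / (1 + w/100)
Step 2: Dry density = 1666 / (1 + 20.7/100)
Step 3: Dry density = 1666 / 1.207
Step 4: Dry density = 1380 kg/m^3

1380


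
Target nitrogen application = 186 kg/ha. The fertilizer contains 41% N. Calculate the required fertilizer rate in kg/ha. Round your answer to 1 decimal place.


Step 1: Fertilizer rate = target N / (N content / 100)
Step 2: Rate = 186 / (41 / 100)
Step 3: Rate = 186 / 0.41
Step 4: Rate = 453.7 kg/ha

453.7


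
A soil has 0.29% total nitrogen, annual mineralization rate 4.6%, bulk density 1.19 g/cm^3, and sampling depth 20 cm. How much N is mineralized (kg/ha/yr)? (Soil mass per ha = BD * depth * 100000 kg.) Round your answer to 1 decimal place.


Step 1: Soil mass per ha = BD * depth * 100000 = 1.19 * 20 * 100000 = 2380000 kg
Step 2: Total N pool = soil mass * N%/100 = 2380000 * 0.29/100 = 6902.0 kg/ha
Step 3: N mineralized = N pool * rate%/100 = 6902.0 * 4.6/100 = 317.5 kg/ha/yr

317.5


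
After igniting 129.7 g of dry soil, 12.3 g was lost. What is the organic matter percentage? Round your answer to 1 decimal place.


Step 1: OM% = 100 * LOI / sample mass
Step 2: OM = 100 * 12.3 / 129.7
Step 3: OM = 9.5%

9.5


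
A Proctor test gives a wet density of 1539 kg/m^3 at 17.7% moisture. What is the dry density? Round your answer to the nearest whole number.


Step 1: Dry density = wet density / (1 + w/100)
Step 2: Dry density = 1539 / (1 + 17.7/100)
Step 3: Dry density = 1539 / 1.177
Step 4: Dry density = 1308 kg/m^3

1308


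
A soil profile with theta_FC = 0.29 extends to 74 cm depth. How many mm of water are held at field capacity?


Step 1: Water (mm) = theta_FC * depth (cm) * 10
Step 2: Water = 0.29 * 74 * 10
Step 3: Water = 214.6 mm

214.6


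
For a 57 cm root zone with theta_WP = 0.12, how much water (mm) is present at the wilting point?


Step 1: Water (mm) = theta_WP * depth * 10
Step 2: Water = 0.12 * 57 * 10
Step 3: Water = 68.4 mm

68.4


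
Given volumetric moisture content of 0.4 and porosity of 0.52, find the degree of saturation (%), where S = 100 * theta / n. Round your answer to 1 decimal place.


Step 1: S = 100 * theta_v / n
Step 2: S = 100 * 0.4 / 0.52
Step 3: S = 76.9%

76.9


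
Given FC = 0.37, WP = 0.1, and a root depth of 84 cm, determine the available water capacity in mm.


Step 1: Available water = (FC - WP) * depth * 10
Step 2: AW = (0.37 - 0.1) * 84 * 10
Step 3: AW = 0.27 * 84 * 10
Step 4: AW = 226.8 mm

226.8


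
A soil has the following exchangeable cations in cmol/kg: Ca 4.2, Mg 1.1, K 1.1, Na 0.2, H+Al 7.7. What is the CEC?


Step 1: CEC = Ca + Mg + K + Na + (H+Al)
Step 2: CEC = 4.2 + 1.1 + 1.1 + 0.2 + 7.7
Step 3: CEC = 14.3 cmol/kg

14.3


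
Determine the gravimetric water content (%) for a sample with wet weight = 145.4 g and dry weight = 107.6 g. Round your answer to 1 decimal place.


Step 1: Water mass = wet - dry = 145.4 - 107.6 = 37.8 g
Step 2: w = 100 * water mass / dry mass
Step 3: w = 100 * 37.8 / 107.6 = 35.1%

35.1


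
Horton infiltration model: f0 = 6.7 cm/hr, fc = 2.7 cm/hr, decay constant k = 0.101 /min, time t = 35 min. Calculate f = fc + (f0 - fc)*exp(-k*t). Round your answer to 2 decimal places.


Step 1: f = fc + (f0 - fc) * exp(-k * t)
Step 2: exp(-0.101 * 35) = 0.029159
Step 3: f = 2.7 + (6.7 - 2.7) * 0.029159
Step 4: f = 2.7 + 4.0 * 0.029159
Step 5: f = 2.82 cm/hr

2.82


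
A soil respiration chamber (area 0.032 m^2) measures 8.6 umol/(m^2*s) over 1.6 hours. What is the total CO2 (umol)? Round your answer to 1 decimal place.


Step 1: Convert time to seconds: 1.6 hr * 3600 = 5760.0 s
Step 2: Total = flux * area * time_s
Step 3: Total = 8.6 * 0.032 * 5760.0
Step 4: Total = 1585.2 umol

1585.2


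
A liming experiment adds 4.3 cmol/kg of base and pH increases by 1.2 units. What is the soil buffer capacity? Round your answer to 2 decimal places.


Step 1: BC = change in base / change in pH
Step 2: BC = 4.3 / 1.2
Step 3: BC = 3.58 cmol/(kg*pH unit)

3.58


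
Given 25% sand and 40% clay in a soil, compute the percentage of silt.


Step 1: sand + silt + clay = 100%
Step 2: silt = 100 - sand - clay
Step 3: silt = 100 - 25 - 40
Step 4: silt = 35%

35


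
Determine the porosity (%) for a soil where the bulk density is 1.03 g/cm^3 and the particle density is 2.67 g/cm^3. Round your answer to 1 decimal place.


Step 1: Formula: n = 100 * (1 - BD / PD)
Step 2: n = 100 * (1 - 1.03 / 2.67)
Step 3: n = 100 * (1 - 0.38577)
Step 4: n = 61.4%

61.4


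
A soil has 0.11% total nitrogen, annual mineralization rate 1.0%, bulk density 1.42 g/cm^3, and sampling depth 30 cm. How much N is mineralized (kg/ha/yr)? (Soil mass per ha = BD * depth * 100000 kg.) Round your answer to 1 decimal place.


Step 1: Soil mass per ha = BD * depth * 100000 = 1.42 * 30 * 100000 = 4260000 kg
Step 2: Total N pool = soil mass * N%/100 = 4260000 * 0.11/100 = 4686.0 kg/ha
Step 3: N mineralized = N pool * rate%/100 = 4686.0 * 1.0/100 = 46.9 kg/ha/yr

46.9


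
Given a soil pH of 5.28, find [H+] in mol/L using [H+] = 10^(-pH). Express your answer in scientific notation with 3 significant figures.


Step 1: [H+] = 10^(-pH)
Step 2: [H+] = 10^(-5.28)
Step 3: [H+] = 5.25e-06 mol/L

5.25e-06


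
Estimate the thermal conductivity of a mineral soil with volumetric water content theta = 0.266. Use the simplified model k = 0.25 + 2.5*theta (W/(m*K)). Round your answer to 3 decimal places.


Step 1: k = 0.25 + 2.5 * theta
Step 2: k = 0.25 + 2.5 * 0.266
Step 3: k = 0.25 + 0.665
Step 4: k = 0.915 W/(m*K)

0.915


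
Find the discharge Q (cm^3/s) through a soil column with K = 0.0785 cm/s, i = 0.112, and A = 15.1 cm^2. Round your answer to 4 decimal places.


Step 1: Apply Darcy's law: Q = K * i * A
Step 2: Q = 0.0785 * 0.112 * 15.1
Step 3: Q = 0.1328 cm^3/s

0.1328


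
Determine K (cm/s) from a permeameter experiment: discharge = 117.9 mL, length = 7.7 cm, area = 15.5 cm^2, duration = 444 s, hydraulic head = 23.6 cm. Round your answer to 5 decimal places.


Step 1: K = Q * L / (A * t * h)
Step 2: Numerator = 117.9 * 7.7 = 907.83
Step 3: Denominator = 15.5 * 444 * 23.6 = 162415.2
Step 4: K = 907.83 / 162415.2 = 0.00559 cm/s

0.00559
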